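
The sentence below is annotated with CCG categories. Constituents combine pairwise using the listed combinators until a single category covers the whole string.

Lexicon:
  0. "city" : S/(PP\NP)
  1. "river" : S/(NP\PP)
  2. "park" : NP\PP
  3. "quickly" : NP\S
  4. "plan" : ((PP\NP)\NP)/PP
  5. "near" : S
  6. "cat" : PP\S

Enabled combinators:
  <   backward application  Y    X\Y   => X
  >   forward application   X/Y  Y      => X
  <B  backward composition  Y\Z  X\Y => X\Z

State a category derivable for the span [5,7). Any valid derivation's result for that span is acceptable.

PP

[0,7] S   >
  [0,1] "city" : S/(PP\NP)
  [1,7] PP\NP   <
    [1,4] NP   <
      [1,3] S   >
        [1,2] "river" : S/(NP\PP)
        [2,3] "park" : NP\PP
      [3,4] "quickly" : NP\S
    [4,7] (PP\NP)\NP   >
      [4,5] "plan" : ((PP\NP)\NP)/PP
      [5,7] PP   <
        [5,6] "near" : S
        [6,7] "cat" : PP\S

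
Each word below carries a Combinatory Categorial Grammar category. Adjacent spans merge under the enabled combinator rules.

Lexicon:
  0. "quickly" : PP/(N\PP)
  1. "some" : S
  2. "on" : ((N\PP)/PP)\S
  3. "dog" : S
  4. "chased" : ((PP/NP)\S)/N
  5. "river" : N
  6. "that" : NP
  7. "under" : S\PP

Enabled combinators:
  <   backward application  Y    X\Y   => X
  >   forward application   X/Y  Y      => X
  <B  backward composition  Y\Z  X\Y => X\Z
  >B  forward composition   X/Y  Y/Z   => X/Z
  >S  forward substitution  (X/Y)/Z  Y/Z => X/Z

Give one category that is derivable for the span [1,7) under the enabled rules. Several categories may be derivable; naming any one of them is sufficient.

[0,8] S   <
  [0,7] PP   >
    [0,1] "quickly" : PP/(N\PP)
    [1,7] N\PP   >
      [1,3] (N\PP)/PP   <
        [1,2] "some" : S
        [2,3] "on" : ((N\PP)/PP)\S
      [3,7] PP   >
        [3,6] PP/NP   <
          [3,4] "dog" : S
          [4,6] (PP/NP)\S   >
            [4,5] "chased" : ((PP/NP)\S)/N
            [5,6] "river" : N
        [6,7] "that" : NP
  [7,8] "under" : S\PP

N\PP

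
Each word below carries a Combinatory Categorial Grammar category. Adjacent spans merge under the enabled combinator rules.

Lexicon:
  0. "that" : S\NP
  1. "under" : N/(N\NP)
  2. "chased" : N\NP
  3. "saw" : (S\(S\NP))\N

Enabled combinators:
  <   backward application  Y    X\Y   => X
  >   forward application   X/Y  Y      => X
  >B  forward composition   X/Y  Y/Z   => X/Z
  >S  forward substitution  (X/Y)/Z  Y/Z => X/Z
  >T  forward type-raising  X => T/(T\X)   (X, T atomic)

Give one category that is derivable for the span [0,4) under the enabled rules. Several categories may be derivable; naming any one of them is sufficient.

S

[0,4] S   <
  [0,1] "that" : S\NP
  [1,4] S\(S\NP)   <
    [1,3] N   >
      [1,2] "under" : N/(N\NP)
      [2,3] "chased" : N\NP
    [3,4] "saw" : (S\(S\NP))\N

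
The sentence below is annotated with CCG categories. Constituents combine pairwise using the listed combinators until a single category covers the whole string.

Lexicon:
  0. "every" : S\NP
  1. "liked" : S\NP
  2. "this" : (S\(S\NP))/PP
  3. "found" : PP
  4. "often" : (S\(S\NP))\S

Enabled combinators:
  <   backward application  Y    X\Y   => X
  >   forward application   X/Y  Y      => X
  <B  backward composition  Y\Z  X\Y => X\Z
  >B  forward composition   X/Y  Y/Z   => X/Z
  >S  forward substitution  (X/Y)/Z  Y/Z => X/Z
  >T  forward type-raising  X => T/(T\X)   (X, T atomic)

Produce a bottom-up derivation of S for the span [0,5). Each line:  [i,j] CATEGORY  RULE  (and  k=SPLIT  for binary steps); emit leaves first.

[0,5] S   <
  [0,1] "every" : S\NP
  [1,5] S\(S\NP)   <
    [1,4] S   <
      [1,2] "liked" : S\NP
      [2,4] S\(S\NP)   >
        [2,3] "this" : (S\(S\NP))/PP
        [3,4] "found" : PP
    [4,5] "often" : (S\(S\NP))\S

[0,1] S\NP  lex  "every"
[1,2] S\NP  lex  "liked"
[2,3] (S\(S\NP))/PP  lex  "this"
[3,4] PP  lex  "found"
[2,4] S\(S\NP)  >  k=3
[1,4] S  <  k=2
[4,5] (S\(S\NP))\S  lex  "often"
[1,5] S\(S\NP)  <  k=4
[0,5] S  <  k=1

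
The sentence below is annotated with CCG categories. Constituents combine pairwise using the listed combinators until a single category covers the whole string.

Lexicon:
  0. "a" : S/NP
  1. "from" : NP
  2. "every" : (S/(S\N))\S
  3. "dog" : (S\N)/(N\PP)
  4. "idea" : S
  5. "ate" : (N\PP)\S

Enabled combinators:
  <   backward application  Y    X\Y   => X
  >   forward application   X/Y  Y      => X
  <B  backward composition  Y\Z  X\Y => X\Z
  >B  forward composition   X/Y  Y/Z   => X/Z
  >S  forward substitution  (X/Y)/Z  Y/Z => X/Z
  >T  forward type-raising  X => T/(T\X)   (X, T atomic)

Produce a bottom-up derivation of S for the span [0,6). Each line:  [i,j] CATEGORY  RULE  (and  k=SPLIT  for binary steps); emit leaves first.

[0,6] S   >
  [0,3] S/(S\N)   <
    [0,2] S   >
      [0,1] "a" : S/NP
      [1,2] "from" : NP
    [2,3] "every" : (S/(S\N))\S
  [3,6] S\N   >
    [3,4] "dog" : (S\N)/(N\PP)
    [4,6] N\PP   <
      [4,5] "idea" : S
      [5,6] "ate" : (N\PP)\S

[0,1] S/NP  lex  "a"
[1,2] NP  lex  "from"
[0,2] S  >  k=1
[2,3] (S/(S\N))\S  lex  "every"
[0,3] S/(S\N)  <  k=2
[3,4] (S\N)/(N\PP)  lex  "dog"
[4,5] S  lex  "idea"
[5,6] (N\PP)\S  lex  "ate"
[4,6] N\PP  <  k=5
[3,6] S\N  >  k=4
[0,6] S  >  k=3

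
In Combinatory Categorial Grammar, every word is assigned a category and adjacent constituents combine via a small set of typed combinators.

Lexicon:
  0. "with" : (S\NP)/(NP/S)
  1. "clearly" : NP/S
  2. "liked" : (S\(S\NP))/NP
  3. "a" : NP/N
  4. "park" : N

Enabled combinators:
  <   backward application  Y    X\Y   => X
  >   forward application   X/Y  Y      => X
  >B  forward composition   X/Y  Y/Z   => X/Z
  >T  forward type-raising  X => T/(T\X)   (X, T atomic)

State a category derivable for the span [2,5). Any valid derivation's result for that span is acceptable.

[0,5] S   <
  [0,2] S\NP   >
    [0,1] "with" : (S\NP)/(NP/S)
    [1,2] "clearly" : NP/S
  [2,5] S\(S\NP)   >
    [2,3] "liked" : (S\(S\NP))/NP
    [3,5] NP   >
      [3,4] "a" : NP/N
      [4,5] "park" : N

S\(S\NP)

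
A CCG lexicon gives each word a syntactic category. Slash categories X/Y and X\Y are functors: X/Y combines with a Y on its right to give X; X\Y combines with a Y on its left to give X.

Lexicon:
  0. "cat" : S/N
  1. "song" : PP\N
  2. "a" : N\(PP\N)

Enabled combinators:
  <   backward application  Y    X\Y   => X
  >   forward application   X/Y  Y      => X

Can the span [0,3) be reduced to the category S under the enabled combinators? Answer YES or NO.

YES

[0,3] S   >
  [0,1] "cat" : S/N
  [1,3] N   <
    [1,2] "song" : PP\N
    [2,3] "a" : N\(PP\N)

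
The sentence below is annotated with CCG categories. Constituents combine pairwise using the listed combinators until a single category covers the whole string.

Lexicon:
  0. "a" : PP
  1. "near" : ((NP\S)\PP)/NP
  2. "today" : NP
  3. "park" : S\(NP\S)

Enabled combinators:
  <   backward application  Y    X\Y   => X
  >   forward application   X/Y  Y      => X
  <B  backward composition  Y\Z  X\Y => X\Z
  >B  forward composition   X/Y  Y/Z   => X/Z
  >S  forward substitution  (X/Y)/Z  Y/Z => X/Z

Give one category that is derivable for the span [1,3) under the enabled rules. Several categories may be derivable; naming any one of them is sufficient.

[0,4] S   <
  [0,1] "a" : PP
  [1,4] S\PP   <B
    [1,3] (NP\S)\PP   >
      [1,2] "near" : ((NP\S)\PP)/NP
      [2,3] "today" : NP
    [3,4] "park" : S\(NP\S)

(NP\S)\PP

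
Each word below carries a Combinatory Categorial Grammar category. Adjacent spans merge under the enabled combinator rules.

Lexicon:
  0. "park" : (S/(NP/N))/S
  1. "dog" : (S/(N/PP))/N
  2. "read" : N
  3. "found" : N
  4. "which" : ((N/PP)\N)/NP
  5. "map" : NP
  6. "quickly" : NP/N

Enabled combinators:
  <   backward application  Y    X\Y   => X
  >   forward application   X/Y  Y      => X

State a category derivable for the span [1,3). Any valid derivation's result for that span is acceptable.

[0,7] S   >
  [0,6] S/(NP/N)   >
    [0,1] "park" : (S/(NP/N))/S
    [1,6] S   >
      [1,3] S/(N/PP)   >
        [1,2] "dog" : (S/(N/PP))/N
        [2,3] "read" : N
      [3,6] N/PP   <
        [3,4] "found" : N
        [4,6] (N/PP)\N   >
          [4,5] "which" : ((N/PP)\N)/NP
          [5,6] "map" : NP
  [6,7] "quickly" : NP/N

S/(N/PP)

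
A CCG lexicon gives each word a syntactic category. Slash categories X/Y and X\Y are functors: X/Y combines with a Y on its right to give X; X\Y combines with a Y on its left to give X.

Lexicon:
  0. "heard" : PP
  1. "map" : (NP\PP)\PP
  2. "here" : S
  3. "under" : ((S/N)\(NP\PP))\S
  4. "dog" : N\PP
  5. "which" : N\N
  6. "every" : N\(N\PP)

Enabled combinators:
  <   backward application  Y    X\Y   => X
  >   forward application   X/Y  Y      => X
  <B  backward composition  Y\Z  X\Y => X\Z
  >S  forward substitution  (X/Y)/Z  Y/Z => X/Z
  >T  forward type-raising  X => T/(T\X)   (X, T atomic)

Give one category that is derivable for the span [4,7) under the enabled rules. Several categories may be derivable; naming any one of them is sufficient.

N

[0,7] S   >
  [0,4] S/N   <
    [0,2] NP\PP   <
      [0,1] "heard" : PP
      [1,2] "map" : (NP\PP)\PP
    [2,4] (S/N)\(NP\PP)   <
      [2,3] "here" : S
      [3,4] "under" : ((S/N)\(NP\PP))\S
  [4,7] N   <
    [4,6] N\PP   <B
      [4,5] "dog" : N\PP
      [5,6] "which" : N\N
    [6,7] "every" : N\(N\PP)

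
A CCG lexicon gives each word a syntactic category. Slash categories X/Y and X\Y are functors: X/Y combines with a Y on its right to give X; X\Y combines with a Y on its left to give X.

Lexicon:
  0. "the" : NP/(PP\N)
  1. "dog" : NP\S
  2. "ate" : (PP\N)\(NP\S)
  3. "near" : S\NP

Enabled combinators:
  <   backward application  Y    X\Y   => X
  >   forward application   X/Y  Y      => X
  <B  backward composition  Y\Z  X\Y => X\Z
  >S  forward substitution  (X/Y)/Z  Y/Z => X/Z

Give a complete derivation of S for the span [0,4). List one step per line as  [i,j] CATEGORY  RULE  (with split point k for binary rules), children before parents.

[0,1] NP/(PP\N)  lex  "the"
[1,2] NP\S  lex  "dog"
[2,3] (PP\N)\(NP\S)  lex  "ate"
[1,3] PP\N  <  k=2
[0,3] NP  >  k=1
[3,4] S\NP  lex  "near"
[0,4] S  <  k=3

[0,4] S   <
  [0,3] NP   >
    [0,1] "the" : NP/(PP\N)
    [1,3] PP\N   <
      [1,2] "dog" : NP\S
      [2,3] "ate" : (PP\N)\(NP\S)
  [3,4] "near" : S\NP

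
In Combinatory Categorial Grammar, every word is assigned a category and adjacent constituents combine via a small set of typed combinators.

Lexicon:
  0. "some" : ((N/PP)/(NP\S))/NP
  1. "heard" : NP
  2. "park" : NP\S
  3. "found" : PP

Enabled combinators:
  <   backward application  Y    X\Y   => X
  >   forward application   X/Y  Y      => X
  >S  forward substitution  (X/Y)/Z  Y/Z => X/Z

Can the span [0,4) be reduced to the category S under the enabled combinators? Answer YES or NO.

((N/PP)/(NP\S))/NP NP NP\S PP
CKY chart[0,4] = {N}; S ∉ chart

NO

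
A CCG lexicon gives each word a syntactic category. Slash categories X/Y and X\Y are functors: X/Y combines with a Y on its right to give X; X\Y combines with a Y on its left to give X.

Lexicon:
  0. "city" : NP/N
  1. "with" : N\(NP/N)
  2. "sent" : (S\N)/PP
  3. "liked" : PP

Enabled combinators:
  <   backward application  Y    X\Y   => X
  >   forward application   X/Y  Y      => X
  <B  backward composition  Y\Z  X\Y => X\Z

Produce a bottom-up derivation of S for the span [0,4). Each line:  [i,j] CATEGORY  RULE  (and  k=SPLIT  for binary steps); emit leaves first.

[0,1] NP/N  lex  "city"
[1,2] N\(NP/N)  lex  "with"
[0,2] N  <  k=1
[2,3] (S\N)/PP  lex  "sent"
[3,4] PP  lex  "liked"
[2,4] S\N  >  k=3
[0,4] S  <  k=2

[0,4] S   <
  [0,2] N   <
    [0,1] "city" : NP/N
    [1,2] "with" : N\(NP/N)
  [2,4] S\N   >
    [2,3] "sent" : (S\N)/PP
    [3,4] "liked" : PP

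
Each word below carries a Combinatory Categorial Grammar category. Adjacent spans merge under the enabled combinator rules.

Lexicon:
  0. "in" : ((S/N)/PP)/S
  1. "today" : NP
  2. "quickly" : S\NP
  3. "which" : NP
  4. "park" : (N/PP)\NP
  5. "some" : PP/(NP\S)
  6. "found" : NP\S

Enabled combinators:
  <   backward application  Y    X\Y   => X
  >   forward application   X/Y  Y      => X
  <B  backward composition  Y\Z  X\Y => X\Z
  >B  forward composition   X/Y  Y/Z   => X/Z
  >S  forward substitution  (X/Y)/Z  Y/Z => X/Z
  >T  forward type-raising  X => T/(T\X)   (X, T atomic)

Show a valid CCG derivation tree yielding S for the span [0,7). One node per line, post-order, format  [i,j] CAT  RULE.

[0,1] ((S/N)/PP)/S  lex  "in"
[1,2] NP  lex  "today"
[1,2] S/(S\NP)  >T
[2,3] S\NP  lex  "quickly"
[1,3] S  >  k=2
[0,3] (S/N)/PP  >  k=1
[3,4] NP  lex  "which"
[4,5] (N/PP)\NP  lex  "park"
[3,5] N/PP  <  k=4
[0,5] S/PP  >S  k=3
[5,6] PP/(NP\S)  lex  "some"
[6,7] NP\S  lex  "found"
[5,7] PP  >  k=6
[0,7] S  >  k=5

[0,7] S   >
  [0,5] S/PP   >S
    [0,3] (S/N)/PP   >
      [0,1] "in" : ((S/N)/PP)/S
      [1,3] S   >
        [1,2] S/(S\NP)   >T
          [1,2] "today" : NP
        [2,3] "quickly" : S\NP
    [3,5] N/PP   <
      [3,4] "which" : NP
      [4,5] "park" : (N/PP)\NP
  [5,7] PP   >
    [5,6] "some" : PP/(NP\S)
    [6,7] "found" : NP\S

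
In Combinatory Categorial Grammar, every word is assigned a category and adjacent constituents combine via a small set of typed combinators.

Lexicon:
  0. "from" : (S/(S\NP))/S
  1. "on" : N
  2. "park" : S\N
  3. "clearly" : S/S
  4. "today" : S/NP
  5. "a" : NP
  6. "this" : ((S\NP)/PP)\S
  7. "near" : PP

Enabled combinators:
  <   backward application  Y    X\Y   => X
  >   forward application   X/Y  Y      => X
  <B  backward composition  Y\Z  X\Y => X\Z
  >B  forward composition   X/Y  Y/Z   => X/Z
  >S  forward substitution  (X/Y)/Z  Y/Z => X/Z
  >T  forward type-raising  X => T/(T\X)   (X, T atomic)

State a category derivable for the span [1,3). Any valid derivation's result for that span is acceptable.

S

[0,8] S   >
  [0,3] S/(S\NP)   >
    [0,1] "from" : (S/(S\NP))/S
    [1,3] S   >
      [1,2] S/(S\N)   >T
        [1,2] "on" : N
      [2,3] "park" : S\N
  [3,8] S\NP   >
    [3,7] (S\NP)/PP   <
      [3,6] S   >
        [3,5] S/NP   >B
          [3,4] "clearly" : S/S
          [4,5] "today" : S/NP
        [5,6] "a" : NP
      [6,7] "this" : ((S\NP)/PP)\S
    [7,8] "near" : PP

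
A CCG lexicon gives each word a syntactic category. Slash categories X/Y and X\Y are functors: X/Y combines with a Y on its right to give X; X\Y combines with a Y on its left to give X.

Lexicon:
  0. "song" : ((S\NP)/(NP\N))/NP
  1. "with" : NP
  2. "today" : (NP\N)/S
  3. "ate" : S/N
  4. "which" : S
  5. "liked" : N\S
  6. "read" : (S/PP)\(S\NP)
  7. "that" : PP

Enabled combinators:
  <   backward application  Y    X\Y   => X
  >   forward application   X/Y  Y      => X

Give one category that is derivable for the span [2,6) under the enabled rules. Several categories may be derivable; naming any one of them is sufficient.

[0,8] S   >
  [0,7] S/PP   <
    [0,6] S\NP   >
      [0,2] (S\NP)/(NP\N)   >
        [0,1] "song" : ((S\NP)/(NP\N))/NP
        [1,2] "with" : NP
      [2,6] NP\N   >
        [2,3] "today" : (NP\N)/S
        [3,6] S   >
          [3,4] "ate" : S/N
          [4,6] N   <
            [4,5] "which" : S
            [5,6] "liked" : N\S
    [6,7] "read" : (S/PP)\(S\NP)
  [7,8] "that" : PP

NP\N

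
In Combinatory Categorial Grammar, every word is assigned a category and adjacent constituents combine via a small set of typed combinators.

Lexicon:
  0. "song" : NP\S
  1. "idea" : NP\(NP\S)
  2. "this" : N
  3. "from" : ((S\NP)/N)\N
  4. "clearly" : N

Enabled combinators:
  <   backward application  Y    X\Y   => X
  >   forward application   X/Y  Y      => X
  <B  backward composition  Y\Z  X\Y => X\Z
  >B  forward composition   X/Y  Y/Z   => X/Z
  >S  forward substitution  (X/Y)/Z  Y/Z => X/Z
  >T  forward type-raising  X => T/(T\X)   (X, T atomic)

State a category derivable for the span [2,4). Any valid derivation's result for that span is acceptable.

(S\NP)/N

[0,5] S   <
  [0,2] NP   <
    [0,1] "song" : NP\S
    [1,2] "idea" : NP\(NP\S)
  [2,5] S\NP   >
    [2,4] (S\NP)/N   <
      [2,3] "this" : N
      [3,4] "from" : ((S\NP)/N)\N
    [4,5] "clearly" : N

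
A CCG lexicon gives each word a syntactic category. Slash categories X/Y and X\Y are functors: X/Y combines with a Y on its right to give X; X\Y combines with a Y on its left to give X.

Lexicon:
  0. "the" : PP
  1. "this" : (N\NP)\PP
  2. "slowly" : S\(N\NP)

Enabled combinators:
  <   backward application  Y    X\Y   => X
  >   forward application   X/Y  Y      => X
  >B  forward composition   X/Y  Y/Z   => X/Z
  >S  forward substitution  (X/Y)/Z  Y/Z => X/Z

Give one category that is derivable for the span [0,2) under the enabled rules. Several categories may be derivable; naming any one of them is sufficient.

N\NP

[0,3] S   <
  [0,2] N\NP   <
    [0,1] "the" : PP
    [1,2] "this" : (N\NP)\PP
  [2,3] "slowly" : S\(N\NP)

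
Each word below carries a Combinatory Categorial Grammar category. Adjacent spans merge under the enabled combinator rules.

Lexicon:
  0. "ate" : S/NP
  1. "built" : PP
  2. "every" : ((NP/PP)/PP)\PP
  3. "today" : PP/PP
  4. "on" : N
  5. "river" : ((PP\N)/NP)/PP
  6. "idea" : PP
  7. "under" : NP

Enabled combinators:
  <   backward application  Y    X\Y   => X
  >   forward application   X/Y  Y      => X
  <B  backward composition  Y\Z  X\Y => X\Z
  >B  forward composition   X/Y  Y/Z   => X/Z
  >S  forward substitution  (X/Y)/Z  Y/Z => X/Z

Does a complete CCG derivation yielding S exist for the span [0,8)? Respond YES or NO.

[0,8] S   >
  [0,4] S/PP   >B
    [0,1] "ate" : S/NP
    [1,4] NP/PP   >S
      [1,3] (NP/PP)/PP   <
        [1,2] "built" : PP
        [2,3] "every" : ((NP/PP)/PP)\PP
      [3,4] "today" : PP/PP
  [4,8] PP   <
    [4,5] "on" : N
    [5,8] PP\N   >
      [5,7] (PP\N)/NP   >
        [5,6] "river" : ((PP\N)/NP)/PP
        [6,7] "idea" : PP
      [7,8] "under" : NP

YES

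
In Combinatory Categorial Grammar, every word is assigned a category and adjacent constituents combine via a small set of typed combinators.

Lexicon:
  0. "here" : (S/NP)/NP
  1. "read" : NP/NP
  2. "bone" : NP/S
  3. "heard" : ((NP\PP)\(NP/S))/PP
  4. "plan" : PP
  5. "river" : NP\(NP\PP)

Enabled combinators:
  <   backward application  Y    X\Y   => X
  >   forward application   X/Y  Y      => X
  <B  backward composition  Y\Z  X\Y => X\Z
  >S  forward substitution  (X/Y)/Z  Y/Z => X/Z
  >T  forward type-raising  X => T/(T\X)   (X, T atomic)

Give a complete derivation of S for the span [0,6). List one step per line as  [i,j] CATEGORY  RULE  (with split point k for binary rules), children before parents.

[0,1] (S/NP)/NP  lex  "here"
[1,2] NP/NP  lex  "read"
[0,2] S/NP  >S  k=1
[2,3] NP/S  lex  "bone"
[3,4] ((NP\PP)\(NP/S))/PP  lex  "heard"
[4,5] PP  lex  "plan"
[3,5] (NP\PP)\(NP/S)  >  k=4
[2,5] NP\PP  <  k=3
[5,6] NP\(NP\PP)  lex  "river"
[2,6] NP  <  k=5
[0,6] S  >  k=2

[0,6] S   >
  [0,2] S/NP   >S
    [0,1] "here" : (S/NP)/NP
    [1,2] "read" : NP/NP
  [2,6] NP   <
    [2,5] NP\PP   <
      [2,3] "bone" : NP/S
      [3,5] (NP\PP)\(NP/S)   >
        [3,4] "heard" : ((NP\PP)\(NP/S))/PP
        [4,5] "plan" : PP
    [5,6] "river" : NP\(NP\PP)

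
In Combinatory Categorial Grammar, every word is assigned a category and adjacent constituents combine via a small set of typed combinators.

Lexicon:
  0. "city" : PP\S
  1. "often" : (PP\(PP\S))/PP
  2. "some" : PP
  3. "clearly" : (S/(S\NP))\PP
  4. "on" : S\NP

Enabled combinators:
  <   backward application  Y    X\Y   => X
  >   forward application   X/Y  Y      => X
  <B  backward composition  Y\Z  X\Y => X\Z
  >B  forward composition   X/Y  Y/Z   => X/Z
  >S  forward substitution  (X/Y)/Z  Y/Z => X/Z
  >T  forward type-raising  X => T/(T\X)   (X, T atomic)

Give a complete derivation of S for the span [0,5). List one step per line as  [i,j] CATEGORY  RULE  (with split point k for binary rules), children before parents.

[0,1] PP\S  lex  "city"
[1,2] (PP\(PP\S))/PP  lex  "often"
[2,3] PP  lex  "some"
[1,3] PP\(PP\S)  >  k=2
[0,3] PP  <  k=1
[3,4] (S/(S\NP))\PP  lex  "clearly"
[0,4] S/(S\NP)  <  k=3
[4,5] S\NP  lex  "on"
[0,5] S  >  k=4

[0,5] S   >
  [0,4] S/(S\NP)   <
    [0,3] PP   <
      [0,1] "city" : PP\S
      [1,3] PP\(PP\S)   >
        [1,2] "often" : (PP\(PP\S))/PP
        [2,3] "some" : PP
    [3,4] "clearly" : (S/(S\NP))\PP
  [4,5] "on" : S\NP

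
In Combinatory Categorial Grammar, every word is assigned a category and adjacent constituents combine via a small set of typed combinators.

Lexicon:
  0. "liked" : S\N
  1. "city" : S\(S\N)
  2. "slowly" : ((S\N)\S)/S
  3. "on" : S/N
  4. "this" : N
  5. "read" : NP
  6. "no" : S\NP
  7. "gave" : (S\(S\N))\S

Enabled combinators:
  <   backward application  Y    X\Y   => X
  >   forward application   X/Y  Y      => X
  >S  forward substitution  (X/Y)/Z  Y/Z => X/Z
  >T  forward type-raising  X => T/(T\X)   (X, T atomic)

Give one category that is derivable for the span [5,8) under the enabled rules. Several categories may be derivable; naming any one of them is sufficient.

S\(S\N)

[0,8] S   <
  [0,5] S\N   <
    [0,2] S   <
      [0,1] "liked" : S\N
      [1,2] "city" : S\(S\N)
    [2,5] (S\N)\S   >
      [2,3] "slowly" : ((S\N)\S)/S
      [3,5] S   >
        [3,4] "on" : S/N
        [4,5] "this" : N
  [5,8] S\(S\N)   <
    [5,7] S   >
      [5,6] S/(S\NP)   >T
        [5,6] "read" : NP
      [6,7] "no" : S\NP
    [7,8] "gave" : (S\(S\N))\S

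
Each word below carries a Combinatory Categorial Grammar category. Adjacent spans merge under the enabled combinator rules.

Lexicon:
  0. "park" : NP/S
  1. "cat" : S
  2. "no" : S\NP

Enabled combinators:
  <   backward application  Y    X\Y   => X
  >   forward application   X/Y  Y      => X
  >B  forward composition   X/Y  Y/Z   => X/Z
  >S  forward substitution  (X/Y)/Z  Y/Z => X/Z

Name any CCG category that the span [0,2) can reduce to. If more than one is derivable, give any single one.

[0,3] S   <
  [0,2] NP   >
    [0,1] "park" : NP/S
    [1,2] "cat" : S
  [2,3] "no" : S\NP

NP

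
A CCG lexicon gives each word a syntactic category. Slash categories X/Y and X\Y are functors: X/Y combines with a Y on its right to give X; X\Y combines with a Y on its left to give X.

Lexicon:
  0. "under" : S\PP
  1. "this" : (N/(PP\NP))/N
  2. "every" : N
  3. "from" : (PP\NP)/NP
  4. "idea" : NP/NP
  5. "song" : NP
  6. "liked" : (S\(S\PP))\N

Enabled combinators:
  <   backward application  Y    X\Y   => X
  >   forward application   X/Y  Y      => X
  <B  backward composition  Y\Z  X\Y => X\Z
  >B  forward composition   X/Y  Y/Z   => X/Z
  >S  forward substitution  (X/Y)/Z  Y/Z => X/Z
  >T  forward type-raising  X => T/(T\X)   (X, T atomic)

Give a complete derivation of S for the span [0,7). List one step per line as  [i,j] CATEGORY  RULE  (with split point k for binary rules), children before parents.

[0,1] S\PP  lex  "under"
[1,2] (N/(PP\NP))/N  lex  "this"
[2,3] N  lex  "every"
[1,3] N/(PP\NP)  >  k=2
[3,4] (PP\NP)/NP  lex  "from"
[1,4] N/NP  >B  k=3
[4,5] NP/NP  lex  "idea"
[1,5] N/NP  >B  k=4
[5,6] NP  lex  "song"
[1,6] N  >  k=5
[6,7] (S\(S\PP))\N  lex  "liked"
[1,7] S\(S\PP)  <  k=6
[0,7] S  <  k=1

[0,7] S   <
  [0,1] "under" : S\PP
  [1,7] S\(S\PP)   <
    [1,6] N   >
      [1,5] N/NP   >B
        [1,4] N/NP   >B
          [1,3] N/(PP\NP)   >
            [1,2] "this" : (N/(PP\NP))/N
            [2,3] "every" : N
          [3,4] "from" : (PP\NP)/NP
        [4,5] "idea" : NP/NP
      [5,6] "song" : NP
    [6,7] "liked" : (S\(S\PP))\N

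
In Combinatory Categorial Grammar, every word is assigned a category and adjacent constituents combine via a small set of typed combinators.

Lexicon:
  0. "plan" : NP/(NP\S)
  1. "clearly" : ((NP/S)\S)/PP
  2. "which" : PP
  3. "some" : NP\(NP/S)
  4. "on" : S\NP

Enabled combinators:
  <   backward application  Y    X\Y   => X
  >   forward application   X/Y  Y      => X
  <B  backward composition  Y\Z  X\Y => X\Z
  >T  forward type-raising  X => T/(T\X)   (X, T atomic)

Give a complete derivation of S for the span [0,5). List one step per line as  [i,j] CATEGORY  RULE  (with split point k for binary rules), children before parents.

[0,1] NP/(NP\S)  lex  "plan"
[1,2] ((NP/S)\S)/PP  lex  "clearly"
[2,3] PP  lex  "which"
[1,3] (NP/S)\S  >  k=2
[3,4] NP\(NP/S)  lex  "some"
[1,4] NP\S  <B  k=3
[0,4] NP  >  k=1
[4,5] S\NP  lex  "on"
[0,5] S  <  k=4

[0,5] S   <
  [0,4] NP   >
    [0,1] "plan" : NP/(NP\S)
    [1,4] NP\S   <B
      [1,3] (NP/S)\S   >
        [1,2] "clearly" : ((NP/S)\S)/PP
        [2,3] "which" : PP
      [3,4] "some" : NP\(NP/S)
  [4,5] "on" : S\NP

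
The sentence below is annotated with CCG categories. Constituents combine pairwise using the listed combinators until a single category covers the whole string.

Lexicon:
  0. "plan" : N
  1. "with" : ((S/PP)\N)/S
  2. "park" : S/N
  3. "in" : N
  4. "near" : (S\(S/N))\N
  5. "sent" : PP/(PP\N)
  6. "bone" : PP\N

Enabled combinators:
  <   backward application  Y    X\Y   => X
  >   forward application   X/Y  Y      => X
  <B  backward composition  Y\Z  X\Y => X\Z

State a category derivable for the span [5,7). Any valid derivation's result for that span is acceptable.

[0,7] S   >
  [0,5] S/PP   <
    [0,1] "plan" : N
    [1,5] (S/PP)\N   >
      [1,2] "with" : ((S/PP)\N)/S
      [2,5] S   <
        [2,3] "park" : S/N
        [3,5] S\(S/N)   <
          [3,4] "in" : N
          [4,5] "near" : (S\(S/N))\N
  [5,7] PP   >
    [5,6] "sent" : PP/(PP\N)
    [6,7] "bone" : PP\N

PP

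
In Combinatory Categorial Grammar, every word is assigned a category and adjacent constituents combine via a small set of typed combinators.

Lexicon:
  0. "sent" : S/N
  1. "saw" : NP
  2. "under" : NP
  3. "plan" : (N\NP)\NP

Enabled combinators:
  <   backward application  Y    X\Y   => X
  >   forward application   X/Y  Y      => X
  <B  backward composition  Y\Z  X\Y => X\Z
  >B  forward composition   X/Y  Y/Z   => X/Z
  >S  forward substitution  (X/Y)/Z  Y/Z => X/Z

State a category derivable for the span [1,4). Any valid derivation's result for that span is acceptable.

[0,4] S   >
  [0,1] "sent" : S/N
  [1,4] N   <
    [1,2] "saw" : NP
    [2,4] N\NP   <
      [2,3] "under" : NP
      [3,4] "plan" : (N\NP)\NP

N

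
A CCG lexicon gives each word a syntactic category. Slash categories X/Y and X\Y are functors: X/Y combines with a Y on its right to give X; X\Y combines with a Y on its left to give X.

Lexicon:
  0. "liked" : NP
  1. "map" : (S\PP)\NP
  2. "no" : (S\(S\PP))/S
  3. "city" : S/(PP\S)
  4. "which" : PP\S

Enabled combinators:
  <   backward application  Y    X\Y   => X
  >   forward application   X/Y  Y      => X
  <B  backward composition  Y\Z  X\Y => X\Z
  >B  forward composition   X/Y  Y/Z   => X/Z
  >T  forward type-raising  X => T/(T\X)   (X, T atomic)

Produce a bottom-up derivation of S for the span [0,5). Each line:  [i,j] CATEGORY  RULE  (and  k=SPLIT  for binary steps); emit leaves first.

[0,1] NP  lex  "liked"
[1,2] (S\PP)\NP  lex  "map"
[0,2] S\PP  <  k=1
[2,3] (S\(S\PP))/S  lex  "no"
[3,4] S/(PP\S)  lex  "city"
[4,5] PP\S  lex  "which"
[3,5] S  >  k=4
[2,5] S\(S\PP)  >  k=3
[0,5] S  <  k=2

[0,5] S   <
  [0,2] S\PP   <
    [0,1] "liked" : NP
    [1,2] "map" : (S\PP)\NP
  [2,5] S\(S\PP)   >
    [2,3] "no" : (S\(S\PP))/S
    [3,5] S   >
      [3,4] "city" : S/(PP\S)
      [4,5] "which" : PP\S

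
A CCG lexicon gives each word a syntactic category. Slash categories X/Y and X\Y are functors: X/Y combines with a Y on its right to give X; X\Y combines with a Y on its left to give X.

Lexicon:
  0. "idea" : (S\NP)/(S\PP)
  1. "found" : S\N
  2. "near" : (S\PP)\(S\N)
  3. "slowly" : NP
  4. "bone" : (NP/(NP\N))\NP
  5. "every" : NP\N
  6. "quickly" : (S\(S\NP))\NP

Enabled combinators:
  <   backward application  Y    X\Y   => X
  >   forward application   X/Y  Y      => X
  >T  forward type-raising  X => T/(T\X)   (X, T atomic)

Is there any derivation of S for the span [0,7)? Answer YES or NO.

YES

[0,7] S   <
  [0,3] S\NP   >
    [0,1] "idea" : (S\NP)/(S\PP)
    [1,3] S\PP   <
      [1,2] "found" : S\N
      [2,3] "near" : (S\PP)\(S\N)
  [3,7] S\(S\NP)   <
    [3,6] NP   >
      [3,5] NP/(NP\N)   <
        [3,4] "slowly" : NP
        [4,5] "bone" : (NP/(NP\N))\NP
      [5,6] "every" : NP\N
    [6,7] "quickly" : (S\(S\NP))\NP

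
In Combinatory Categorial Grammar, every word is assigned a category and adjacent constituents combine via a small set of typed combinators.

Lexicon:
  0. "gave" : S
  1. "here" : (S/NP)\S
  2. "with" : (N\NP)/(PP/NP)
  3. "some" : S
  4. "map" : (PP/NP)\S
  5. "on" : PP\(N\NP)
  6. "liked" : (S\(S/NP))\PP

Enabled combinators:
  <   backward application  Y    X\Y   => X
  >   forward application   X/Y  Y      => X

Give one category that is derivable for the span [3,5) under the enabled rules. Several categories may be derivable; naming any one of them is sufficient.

[0,7] S   <
  [0,2] S/NP   <
    [0,1] "gave" : S
    [1,2] "here" : (S/NP)\S
  [2,7] S\(S/NP)   <
    [2,6] PP   <
      [2,5] N\NP   >
        [2,3] "with" : (N\NP)/(PP/NP)
        [3,5] PP/NP   <
          [3,4] "some" : S
          [4,5] "map" : (PP/NP)\S
      [5,6] "on" : PP\(N\NP)
    [6,7] "liked" : (S\(S/NP))\PP

PP/NP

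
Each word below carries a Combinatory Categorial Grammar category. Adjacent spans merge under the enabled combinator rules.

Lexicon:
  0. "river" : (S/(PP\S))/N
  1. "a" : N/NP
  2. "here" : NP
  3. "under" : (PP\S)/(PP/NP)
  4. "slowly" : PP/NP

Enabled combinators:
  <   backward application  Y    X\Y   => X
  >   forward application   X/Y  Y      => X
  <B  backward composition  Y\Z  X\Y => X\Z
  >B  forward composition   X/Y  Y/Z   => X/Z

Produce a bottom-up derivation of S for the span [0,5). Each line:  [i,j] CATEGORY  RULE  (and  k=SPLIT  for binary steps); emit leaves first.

[0,5] S   >
  [0,3] S/(PP\S)   >
    [0,1] "river" : (S/(PP\S))/N
    [1,3] N   >
      [1,2] "a" : N/NP
      [2,3] "here" : NP
  [3,5] PP\S   >
    [3,4] "under" : (PP\S)/(PP/NP)
    [4,5] "slowly" : PP/NP

[0,1] (S/(PP\S))/N  lex  "river"
[1,2] N/NP  lex  "a"
[2,3] NP  lex  "here"
[1,3] N  >  k=2
[0,3] S/(PP\S)  >  k=1
[3,4] (PP\S)/(PP/NP)  lex  "under"
[4,5] PP/NP  lex  "slowly"
[3,5] PP\S  >  k=4
[0,5] S  >  k=3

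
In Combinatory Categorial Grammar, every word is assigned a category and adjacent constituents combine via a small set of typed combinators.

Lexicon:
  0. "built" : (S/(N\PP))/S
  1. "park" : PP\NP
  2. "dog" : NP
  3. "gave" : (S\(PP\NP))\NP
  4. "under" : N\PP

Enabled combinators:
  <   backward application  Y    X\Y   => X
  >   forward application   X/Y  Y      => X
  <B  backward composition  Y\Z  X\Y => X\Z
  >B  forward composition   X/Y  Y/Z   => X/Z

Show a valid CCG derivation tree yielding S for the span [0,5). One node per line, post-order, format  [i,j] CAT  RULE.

[0,5] S   >
  [0,4] S/(N\PP)   >
    [0,1] "built" : (S/(N\PP))/S
    [1,4] S   <
      [1,2] "park" : PP\NP
      [2,4] S\(PP\NP)   <
        [2,3] "dog" : NP
        [3,4] "gave" : (S\(PP\NP))\NP
  [4,5] "under" : N\PP

[0,1] (S/(N\PP))/S  lex  "built"
[1,2] PP\NP  lex  "park"
[2,3] NP  lex  "dog"
[3,4] (S\(PP\NP))\NP  lex  "gave"
[2,4] S\(PP\NP)  <  k=3
[1,4] S  <  k=2
[0,4] S/(N\PP)  >  k=1
[4,5] N\PP  lex  "under"
[0,5] S  >  k=4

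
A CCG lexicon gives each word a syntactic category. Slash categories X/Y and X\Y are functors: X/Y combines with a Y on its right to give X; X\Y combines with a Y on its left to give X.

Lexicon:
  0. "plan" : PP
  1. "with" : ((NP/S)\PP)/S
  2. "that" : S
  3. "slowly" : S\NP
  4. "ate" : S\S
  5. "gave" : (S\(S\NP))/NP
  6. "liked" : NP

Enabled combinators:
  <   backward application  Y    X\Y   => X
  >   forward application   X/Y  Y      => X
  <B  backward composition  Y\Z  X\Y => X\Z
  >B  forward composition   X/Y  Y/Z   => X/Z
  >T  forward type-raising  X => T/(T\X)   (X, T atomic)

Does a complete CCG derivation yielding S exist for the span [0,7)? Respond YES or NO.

PP ((NP/S)\PP)/S S S\NP S\S (S\(S\NP))/NP NP
CKY chart[0,7] = {N/(N\NP), NP, NP/(NP\NP), NP/(S\S), PP/(PP\NP), S/(S\NP)}; S ∉ chart

NO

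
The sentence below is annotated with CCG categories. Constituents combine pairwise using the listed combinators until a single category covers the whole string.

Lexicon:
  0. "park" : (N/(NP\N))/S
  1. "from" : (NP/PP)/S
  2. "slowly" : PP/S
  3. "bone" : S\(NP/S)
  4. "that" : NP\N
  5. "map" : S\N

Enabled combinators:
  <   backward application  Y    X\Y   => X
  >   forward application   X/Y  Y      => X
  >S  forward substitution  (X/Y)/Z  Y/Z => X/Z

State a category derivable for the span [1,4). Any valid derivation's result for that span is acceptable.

[0,6] S   <
  [0,5] N   >
    [0,4] N/(NP\N)   >
      [0,1] "park" : (N/(NP\N))/S
      [1,4] S   <
        [1,3] NP/S   >S
          [1,2] "from" : (NP/PP)/S
          [2,3] "slowly" : PP/S
        [3,4] "bone" : S\(NP/S)
    [4,5] "that" : NP\N
  [5,6] "map" : S\N

S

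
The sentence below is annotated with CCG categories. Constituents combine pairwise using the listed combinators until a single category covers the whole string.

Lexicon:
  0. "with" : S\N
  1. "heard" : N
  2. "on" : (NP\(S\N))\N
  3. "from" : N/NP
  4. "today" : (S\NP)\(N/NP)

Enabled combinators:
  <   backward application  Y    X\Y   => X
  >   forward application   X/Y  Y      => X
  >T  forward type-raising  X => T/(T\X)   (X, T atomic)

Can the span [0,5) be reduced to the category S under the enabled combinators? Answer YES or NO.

YES

[0,5] S   <
  [0,3] NP   <
    [0,1] "with" : S\N
    [1,3] NP\(S\N)   <
      [1,2] "heard" : N
      [2,3] "on" : (NP\(S\N))\N
  [3,5] S\NP   <
    [3,4] "from" : N/NP
    [4,5] "today" : (S\NP)\(N/NP)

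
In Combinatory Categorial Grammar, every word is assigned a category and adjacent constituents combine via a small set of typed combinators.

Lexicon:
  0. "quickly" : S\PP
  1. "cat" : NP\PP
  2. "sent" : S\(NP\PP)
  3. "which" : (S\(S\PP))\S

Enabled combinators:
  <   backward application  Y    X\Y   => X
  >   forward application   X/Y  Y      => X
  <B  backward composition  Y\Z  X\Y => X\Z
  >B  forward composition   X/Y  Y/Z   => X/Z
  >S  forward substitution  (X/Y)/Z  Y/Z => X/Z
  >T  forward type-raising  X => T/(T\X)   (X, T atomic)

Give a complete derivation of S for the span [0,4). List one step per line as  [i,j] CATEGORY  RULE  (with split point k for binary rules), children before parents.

[0,4] S   <
  [0,1] "quickly" : S\PP
  [1,4] S\(S\PP)   <
    [1,3] S   <
      [1,2] "cat" : NP\PP
      [2,3] "sent" : S\(NP\PP)
    [3,4] "which" : (S\(S\PP))\S

[0,1] S\PP  lex  "quickly"
[1,2] NP\PP  lex  "cat"
[2,3] S\(NP\PP)  lex  "sent"
[1,3] S  <  k=2
[3,4] (S\(S\PP))\S  lex  "which"
[1,4] S\(S\PP)  <  k=3
[0,4] S  <  k=1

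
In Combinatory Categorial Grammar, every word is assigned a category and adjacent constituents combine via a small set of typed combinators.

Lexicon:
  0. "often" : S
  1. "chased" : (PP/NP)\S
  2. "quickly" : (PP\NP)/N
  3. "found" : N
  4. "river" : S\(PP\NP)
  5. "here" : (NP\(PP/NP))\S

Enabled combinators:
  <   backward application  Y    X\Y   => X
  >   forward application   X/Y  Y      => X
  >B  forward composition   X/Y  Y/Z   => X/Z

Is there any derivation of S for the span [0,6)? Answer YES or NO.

S (PP/NP)\S (PP\NP)/N N S\(PP\NP) (NP\(PP/NP))\S
CKY chart[0,6] = {NP}; S ∉ chart

NO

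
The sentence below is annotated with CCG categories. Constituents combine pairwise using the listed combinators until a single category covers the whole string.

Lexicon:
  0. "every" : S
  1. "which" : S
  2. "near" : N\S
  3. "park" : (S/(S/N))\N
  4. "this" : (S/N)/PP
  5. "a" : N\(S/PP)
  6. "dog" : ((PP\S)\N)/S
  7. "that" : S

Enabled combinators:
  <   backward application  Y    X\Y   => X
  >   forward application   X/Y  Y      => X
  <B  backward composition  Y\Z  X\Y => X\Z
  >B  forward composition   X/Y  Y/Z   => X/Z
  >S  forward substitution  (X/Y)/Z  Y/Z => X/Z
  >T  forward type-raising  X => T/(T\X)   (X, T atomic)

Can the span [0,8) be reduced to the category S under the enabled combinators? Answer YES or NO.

S S N\S (S/(S/N))\N (S/N)/PP N\(S/PP) ((PP\S)\N)/S S
CKY chart[0,8] = {N/(N\PP), NP/(NP\PP), PP, PP/(PP\PP), S/(S\PP)}; S ∉ chart

NO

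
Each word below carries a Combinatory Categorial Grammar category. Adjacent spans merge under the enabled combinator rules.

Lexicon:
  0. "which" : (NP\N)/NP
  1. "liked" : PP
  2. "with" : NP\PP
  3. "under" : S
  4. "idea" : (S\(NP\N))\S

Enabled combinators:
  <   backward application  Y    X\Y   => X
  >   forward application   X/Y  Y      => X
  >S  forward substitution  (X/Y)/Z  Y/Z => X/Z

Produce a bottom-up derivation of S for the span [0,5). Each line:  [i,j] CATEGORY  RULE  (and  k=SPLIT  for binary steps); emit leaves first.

[0,5] S   <
  [0,3] NP\N   >
    [0,1] "which" : (NP\N)/NP
    [1,3] NP   <
      [1,2] "liked" : PP
      [2,3] "with" : NP\PP
  [3,5] S\(NP\N)   <
    [3,4] "under" : S
    [4,5] "idea" : (S\(NP\N))\S

[0,1] (NP\N)/NP  lex  "which"
[1,2] PP  lex  "liked"
[2,3] NP\PP  lex  "with"
[1,3] NP  <  k=2
[0,3] NP\N  >  k=1
[3,4] S  lex  "under"
[4,5] (S\(NP\N))\S  lex  "idea"
[3,5] S\(NP\N)  <  k=4
[0,5] S  <  k=3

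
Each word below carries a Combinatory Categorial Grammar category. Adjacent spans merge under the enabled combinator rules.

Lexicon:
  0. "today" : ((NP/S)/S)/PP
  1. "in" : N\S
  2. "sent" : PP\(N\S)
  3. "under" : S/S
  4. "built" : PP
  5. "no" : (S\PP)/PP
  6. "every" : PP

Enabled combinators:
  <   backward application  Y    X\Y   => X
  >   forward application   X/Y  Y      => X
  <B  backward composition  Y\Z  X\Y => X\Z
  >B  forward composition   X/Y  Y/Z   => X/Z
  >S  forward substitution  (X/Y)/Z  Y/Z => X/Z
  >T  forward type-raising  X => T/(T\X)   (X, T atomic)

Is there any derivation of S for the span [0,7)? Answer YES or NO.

((NP/S)/S)/PP N\S PP\(N\S) S/S PP (S\PP)/PP PP
CKY chart[0,7] = {(NP/S)/(PP\PP), (NP/S)/(S\S), N/(N\NP), NP, NP/(NP\NP), NP/(PP\PP), NP/(S\S), NP/S, PP/(PP\NP), S/(S\NP)}; S ∉ chart

NO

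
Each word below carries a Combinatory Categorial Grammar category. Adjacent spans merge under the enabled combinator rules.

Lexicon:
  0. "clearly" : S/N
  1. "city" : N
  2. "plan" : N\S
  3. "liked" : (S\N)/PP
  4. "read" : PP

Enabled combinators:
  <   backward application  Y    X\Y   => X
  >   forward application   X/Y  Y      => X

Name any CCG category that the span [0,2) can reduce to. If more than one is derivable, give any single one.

[0,5] S   <
  [0,3] N   <
    [0,2] S   >
      [0,1] "clearly" : S/N
      [1,2] "city" : N
    [2,3] "plan" : N\S
  [3,5] S\N   >
    [3,4] "liked" : (S\N)/PP
    [4,5] "read" : PP

S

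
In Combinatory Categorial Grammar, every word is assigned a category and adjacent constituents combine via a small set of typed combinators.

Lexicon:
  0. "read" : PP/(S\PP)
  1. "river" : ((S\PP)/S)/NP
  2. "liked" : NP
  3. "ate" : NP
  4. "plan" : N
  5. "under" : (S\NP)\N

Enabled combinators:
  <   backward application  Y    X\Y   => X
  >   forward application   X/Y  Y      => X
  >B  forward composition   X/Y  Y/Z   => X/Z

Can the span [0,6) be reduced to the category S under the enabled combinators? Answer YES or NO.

NO

PP/(S\PP) ((S\PP)/S)/NP NP NP N (S\NP)\N
CKY chart[0,6] = {PP}; S ∉ chart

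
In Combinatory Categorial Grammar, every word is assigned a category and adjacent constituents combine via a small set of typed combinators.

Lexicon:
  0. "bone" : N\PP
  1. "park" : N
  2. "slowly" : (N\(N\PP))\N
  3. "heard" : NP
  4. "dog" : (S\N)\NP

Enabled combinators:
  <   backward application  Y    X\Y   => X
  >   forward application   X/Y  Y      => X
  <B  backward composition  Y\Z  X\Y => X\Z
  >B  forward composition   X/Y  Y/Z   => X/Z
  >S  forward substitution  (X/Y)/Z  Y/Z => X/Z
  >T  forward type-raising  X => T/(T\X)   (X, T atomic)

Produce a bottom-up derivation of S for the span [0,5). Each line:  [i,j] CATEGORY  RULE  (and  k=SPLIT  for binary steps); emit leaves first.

[0,5] S   <
  [0,3] N   <
    [0,1] "bone" : N\PP
    [1,3] N\(N\PP)   <
      [1,2] "park" : N
      [2,3] "slowly" : (N\(N\PP))\N
  [3,5] S\N   <
    [3,4] "heard" : NP
    [4,5] "dog" : (S\N)\NP

[0,1] N\PP  lex  "bone"
[1,2] N  lex  "park"
[2,3] (N\(N\PP))\N  lex  "slowly"
[1,3] N\(N\PP)  <  k=2
[0,3] N  <  k=1
[3,4] NP  lex  "heard"
[4,5] (S\N)\NP  lex  "dog"
[3,5] S\N  <  k=4
[0,5] S  <  k=3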